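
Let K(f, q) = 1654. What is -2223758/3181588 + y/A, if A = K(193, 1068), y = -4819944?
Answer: -3834688521701/1315586638 ≈ -2914.8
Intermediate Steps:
A = 1654
-2223758/3181588 + y/A = -2223758/3181588 - 4819944/1654 = -2223758*1/3181588 - 4819944*1/1654 = -1111879/1590794 - 2409972/827 = -3834688521701/1315586638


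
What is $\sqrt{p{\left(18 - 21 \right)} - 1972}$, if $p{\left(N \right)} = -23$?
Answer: $i \sqrt{1995} \approx 44.665 i$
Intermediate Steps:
$\sqrt{p{\left(18 - 21 \right)} - 1972} = \sqrt{-23 - 1972} = \sqrt{-1995} = i \sqrt{1995}$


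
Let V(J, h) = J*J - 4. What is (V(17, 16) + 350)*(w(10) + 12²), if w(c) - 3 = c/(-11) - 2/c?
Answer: 1019048/11 ≈ 92641.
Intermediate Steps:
w(c) = 3 - 2/c - c/11 (w(c) = 3 + (c/(-11) - 2/c) = 3 + (c*(-1/11) - 2/c) = 3 + (-c/11 - 2/c) = 3 + (-2/c - c/11) = 3 - 2/c - c/11)
V(J, h) = -4 + J² (V(J, h) = J² - 4 = -4 + J²)
(V(17, 16) + 350)*(w(10) + 12²) = ((-4 + 17²) + 350)*((3 - 2/10 - 1/11*10) + 12²) = ((-4 + 289) + 350)*((3 - 2*⅒ - 10/11) + 144) = (285 + 350)*((3 - ⅕ - 10/11) + 144) = 635*(104/55 + 144) = 635*(8024/55) = 1019048/11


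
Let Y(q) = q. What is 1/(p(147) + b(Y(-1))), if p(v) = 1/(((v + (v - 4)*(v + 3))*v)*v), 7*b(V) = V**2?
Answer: 466689573/66669940 ≈ 7.0000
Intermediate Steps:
b(V) = V**2/7
p(v) = 1/(v**2*(v + (-4 + v)*(3 + v))) (p(v) = 1/(((v + (-4 + v)*(3 + v))*v)*v) = 1/((v*(v + (-4 + v)*(3 + v)))*v) = 1/(v**2*(v + (-4 + v)*(3 + v))))
1/(p(147) + b(Y(-1))) = 1/(1/(147**2*(-12 + 147**2)) + (1/7)*(-1)**2) = 1/(1/(21609*(-12 + 21609)) + (1/7)*1) = 1/((1/21609)/21597 + 1/7) = 1/((1/21609)*(1/21597) + 1/7) = 1/(1/466689573 + 1/7) = 1/(66669940/466689573) = 466689573/66669940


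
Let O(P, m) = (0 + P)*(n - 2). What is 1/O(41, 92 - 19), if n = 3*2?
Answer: 1/164 ≈ 0.0060976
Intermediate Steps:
n = 6
O(P, m) = 4*P (O(P, m) = (0 + P)*(6 - 2) = P*4 = 4*P)
1/O(41, 92 - 19) = 1/(4*41) = 1/164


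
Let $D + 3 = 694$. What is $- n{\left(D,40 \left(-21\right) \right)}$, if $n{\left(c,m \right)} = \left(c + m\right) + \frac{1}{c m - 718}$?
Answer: $\frac{86592543}{581158} \approx 149.0$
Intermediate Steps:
$D = 691$ ($D = -3 + 694 = 691$)
$n{\left(c,m \right)} = c + m + \frac{1}{-718 + c m}$ ($n{\left(c,m \right)} = \left(c + m\right) + \frac{1}{-718 + c m} = c + m + \frac{1}{-718 + c m}$)
$- n{\left(D,40 \left(-21\right) \right)} = - \frac{1 - 496138 - 718 \cdot 40 \left(-21\right) + 691 \left(40 \left(-21\right)\right)^{2} + 40 \left(-21\right) 691^{2}}{-718 + 691 \cdot 40 \left(-21\right)} = - \frac{1 - 496138 - -603120 + 691 \left(-840\right)^{2} - 401084040}{-718 + 691 \left(-840\right)} = - \frac{1 - 496138 + 603120 + 691 \cdot 705600 - 401084040}{-718 - 580440} = - \frac{1 - 496138 + 603120 + 487569600 - 401084040}{-581158} = - \frac{\left(-1\right) 86592543}{581158} = \left(-1\right) \left(- \frac{86592543}{581158}\right) = \frac{86592543}{581158}$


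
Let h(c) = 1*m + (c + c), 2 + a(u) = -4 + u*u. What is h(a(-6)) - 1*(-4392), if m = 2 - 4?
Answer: 4450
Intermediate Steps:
m = -2
a(u) = -6 + u² (a(u) = -2 + (-4 + u*u) = -2 + (-4 + u²) = -6 + u²)
h(c) = -2 + 2*c (h(c) = 1*(-2) + (c + c) = -2 + 2*c)
h(a(-6)) - 1*(-4392) = (-2 + 2*(-6 + (-6)²)) - 1*(-4392) = (-2 + 2*(-6 + 36)) + 4392 = (-2 + 2*30) + 4392 = (-2 + 60) + 4392 = 58 + 4392 = 4450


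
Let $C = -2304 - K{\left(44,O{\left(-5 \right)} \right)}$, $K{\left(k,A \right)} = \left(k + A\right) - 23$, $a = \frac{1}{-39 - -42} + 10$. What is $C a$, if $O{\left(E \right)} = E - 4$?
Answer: $-23932$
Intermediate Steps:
$O{\left(E \right)} = -4 + E$ ($O{\left(E \right)} = E - 4 = -4 + E$)
$a = \frac{31}{3}$ ($a = \frac{1}{-39 + 42} + 10 = \frac{1}{3} + 10 = \frac{31}{3} \approx 10.333$)
$K{\left(k,A \right)} = -23 + A + k$ ($K{\left(k,A \right)} = \left(A + k\right) - 23 = -23 + A + k$)
$C = -2316$ ($C = -2304 - \left(-23 - 9 + 44\right) = -2304 - 12 = -2316$)
$C a = \left(-2316\right) \frac{31}{3} = -23932$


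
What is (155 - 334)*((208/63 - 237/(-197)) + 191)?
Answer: -434327032/12411 ≈ -34995.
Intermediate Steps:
(155 - 334)*((208/63 - 237/(-197)) + 191) = -179*((208*(1/63) - 237*(-1/197)) + 191) = -179*((208/63 + 237/197) + 191) = -179*(55907/12411 + 191) = -179*2426408/12411 = -434327032/12411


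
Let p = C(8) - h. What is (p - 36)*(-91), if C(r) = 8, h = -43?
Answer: -1365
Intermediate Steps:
p = 51 (p = 8 - 1*(-43) = 8 + 43 = 51)
(p - 36)*(-91) = (51 - 36)*(-91) = 15*(-91) = -1365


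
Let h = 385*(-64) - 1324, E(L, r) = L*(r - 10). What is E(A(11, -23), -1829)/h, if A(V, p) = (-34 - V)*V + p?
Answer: -476301/12982 ≈ -36.689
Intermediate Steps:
A(V, p) = p + V*(-34 - V) (A(V, p) = V*(-34 - V) + p = p + V*(-34 - V))
E(L, r) = L*(-10 + r)
h = -25964 (h = -24640 - 1324 = -25964)
E(A(11, -23), -1829)/h = ((-23 - 1*11² - 34*11)*(-10 - 1829))/(-25964) = ((-23 - 1*121 - 374)*(-1839))*(-1/25964) = ((-23 - 121 - 374)*(-1839))*(-1/25964) = -518*(-1839)*(-1/25964) = 952602*(-1/25964) = -476301/12982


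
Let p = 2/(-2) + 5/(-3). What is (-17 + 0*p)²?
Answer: 289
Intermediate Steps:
p = -8/3 (p = 2*(-½) + 5*(-⅓) = -1 - 5/3 = -8/3 ≈ -2.6667)
(-17 + 0*p)² = (-17 + 0*(-8/3))² = (-17 + 0)² = (-17)² = 289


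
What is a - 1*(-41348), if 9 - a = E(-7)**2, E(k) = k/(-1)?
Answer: 41308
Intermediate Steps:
E(k) = -k (E(k) = k*(-1) = -k)
a = -40 (a = 9 - (-1*(-7))**2 = 9 - 1*7**2 = 9 - 1*49 = 9 - 49 = -40)
a - 1*(-41348) = -40 - 1*(-41348) = -40 + 41348 = 41308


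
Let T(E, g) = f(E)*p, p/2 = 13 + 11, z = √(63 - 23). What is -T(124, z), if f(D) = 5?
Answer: -240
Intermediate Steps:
z = 2*√10 (z = √40 = 2*√10 ≈ 6.3246)
p = 48 (p = 2*(13 + 11) = 2*24 = 48)
T(E, g) = 240 (T(E, g) = 5*48 = 240)
-T(124, z) = -1*240 = -240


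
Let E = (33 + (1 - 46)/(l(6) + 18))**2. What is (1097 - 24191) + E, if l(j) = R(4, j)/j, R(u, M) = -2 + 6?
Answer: -69488415/3136 ≈ -22158.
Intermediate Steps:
R(u, M) = 4
l(j) = 4/j
E = 2934369/3136 (E = (33 + (1 - 46)/(4/6 + 18))**2 = (33 - 45/(4*(1/6) + 18))**2 = (33 - 45/(2/3 + 18))**2 = (33 - 45/56/3)**2 = (33 - 45*3/56)**2 = (33 - 135/56)**2 = (1713/56)**2 = 2934369/3136 ≈ 935.70)
(1097 - 24191) + E = (1097 - 24191) + 2934369/3136 = -23094 + 2934369/3136 = -69488415/3136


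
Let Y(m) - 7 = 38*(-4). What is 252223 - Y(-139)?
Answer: 252368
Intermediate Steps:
Y(m) = -145 (Y(m) = 7 + 38*(-4) = 7 - 152 = -145)
252223 - Y(-139) = 252223 - 1*(-145) = 252223 + 145 = 252368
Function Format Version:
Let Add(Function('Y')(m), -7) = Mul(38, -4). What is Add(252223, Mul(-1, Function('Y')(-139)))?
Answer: 252368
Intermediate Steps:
Function('Y')(m) = -145 (Function('Y')(m) = Add(7, Mul(38, -4)) = Add(7, -152) = -145)
Add(252223, Mul(-1, Function('Y')(-139))) = Add(252223, Mul(-1, -145)) = Add(252223, 145) = 252368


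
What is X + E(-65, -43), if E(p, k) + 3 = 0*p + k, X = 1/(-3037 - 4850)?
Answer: -362803/7887 ≈ -46.000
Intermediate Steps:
X = -1/7887 (X = 1/(-7887) = -1/7887 ≈ -0.00012679)
E(p, k) = -3 + k (E(p, k) = -3 + (0*p + k) = -3 + (0 + k) = -3 + k)
X + E(-65, -43) = -1/7887 + (-3 - 43) = -1/7887 - 46 = -362803/7887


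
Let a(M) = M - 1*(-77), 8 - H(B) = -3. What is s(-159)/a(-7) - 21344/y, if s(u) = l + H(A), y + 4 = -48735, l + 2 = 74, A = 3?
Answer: 5539417/3411730 ≈ 1.6236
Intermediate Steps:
H(B) = 11 (H(B) = 8 - 1*(-3) = 8 + 3 = 11)
l = 72 (l = -2 + 74 = 72)
y = -48739 (y = -4 - 48735 = -48739)
s(u) = 83 (s(u) = 72 + 11 = 83)
a(M) = 77 + M (a(M) = M + 77 = 77 + M)
s(-159)/a(-7) - 21344/y = 83/(77 - 7) - 21344/(-48739) = 83/70 - 21344*(-1/48739) = 83*(1/70) + 21344/48739 = 83/70 + 21344/48739 = 5539417/3411730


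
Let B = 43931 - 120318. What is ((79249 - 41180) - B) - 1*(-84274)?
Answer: 198730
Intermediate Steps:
B = -76387
((79249 - 41180) - B) - 1*(-84274) = ((79249 - 41180) - 1*(-76387)) - 1*(-84274) = (38069 + 76387) + 84274 = 114456 + 84274 = 198730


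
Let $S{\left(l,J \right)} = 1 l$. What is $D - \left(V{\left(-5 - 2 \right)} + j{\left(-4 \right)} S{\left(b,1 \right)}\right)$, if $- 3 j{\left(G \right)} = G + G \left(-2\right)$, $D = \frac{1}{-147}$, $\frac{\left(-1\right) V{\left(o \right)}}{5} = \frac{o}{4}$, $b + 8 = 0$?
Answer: $- \frac{3807}{196} \approx -19.423$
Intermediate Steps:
$b = -8$ ($b = -8 + 0 = -8$)
$S{\left(l,J \right)} = l$
$V{\left(o \right)} = - \frac{5 o}{4}$ ($V{\left(o \right)} = - 5 \frac{o}{4} = - \frac{5 o}{4}$)
$D = - \frac{1}{147} \approx -0.0068027$
$j{\left(G \right)} = \frac{G}{3}$ ($j{\left(G \right)} = - \frac{G + G \left(-2\right)}{3} = - \frac{G - 2 G}{3} = - \frac{\left(-1\right) G}{3} = \frac{G}{3}$)
$D - \left(V{\left(-5 - 2 \right)} + j{\left(-4 \right)} S{\left(b,1 \right)}\right) = - \frac{1}{147} - \left(- \frac{5 \left(-5 - 2\right)}{4} + \frac{1}{3} \left(-4\right) \left(-8\right)\right) = - \frac{1}{147} - \left(- \frac{5 \left(-5 - 2\right)}{4} - - \frac{32}{3}\right) = - \frac{1}{147} - \left(\left(- \frac{5}{4}\right) \left(-7\right) + \frac{32}{3}\right) = - \frac{1}{147} - \left(\frac{35}{4} + \frac{32}{3}\right) = - \frac{1}{147} - \frac{233}{12} = - \frac{3807}{196}$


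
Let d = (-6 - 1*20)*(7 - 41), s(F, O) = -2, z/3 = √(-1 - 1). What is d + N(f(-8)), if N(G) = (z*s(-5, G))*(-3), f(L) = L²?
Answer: 884 + 18*I*√2 ≈ 884.0 + 25.456*I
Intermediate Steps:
z = 3*I*√2 (z = 3*√(-1 - 1) = 3*√(-2) = 3*(I*√2) = 3*I*√2 ≈ 4.2426*I)
N(G) = 18*I*√2 (N(G) = ((3*I*√2)*(-2))*(-3) = -6*I*√2*(-3) = 18*I*√2)
d = 884 (d = (-6 - 20)*(-34) = -26*(-34) = 884)
d + N(f(-8)) = 884 + 18*I*√2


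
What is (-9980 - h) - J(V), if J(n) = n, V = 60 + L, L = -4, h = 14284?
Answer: -24320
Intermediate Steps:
V = 56 (V = 60 - 4 = 56)
(-9980 - h) - J(V) = (-9980 - 1*14284) - 1*56 = (-9980 - 14284) - 56 = -24264 - 56 = -24320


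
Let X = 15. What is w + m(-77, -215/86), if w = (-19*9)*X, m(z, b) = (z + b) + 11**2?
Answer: -5047/2 ≈ -2523.5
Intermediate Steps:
m(z, b) = 121 + b + z (m(z, b) = (b + z) + 121 = 121 + b + z)
w = -2565 (w = -19*9*15 = -171*15 = -2565)
w + m(-77, -215/86) = -2565 + (121 - 215/86 - 77) = -2565 + (121 - 215*1/86 - 77) = -2565 + (121 - 5/2 - 77) = -2565 + 83/2 = -5047/2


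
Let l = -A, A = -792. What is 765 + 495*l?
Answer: 392805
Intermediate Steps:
l = 792 (l = -1*(-792) = 792)
765 + 495*l = 765 + 495*792 = 765 + 392040 = 392805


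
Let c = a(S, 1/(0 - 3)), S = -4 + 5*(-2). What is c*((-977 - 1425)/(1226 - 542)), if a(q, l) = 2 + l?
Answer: -6005/1026 ≈ -5.8528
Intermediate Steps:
S = -14 (S = -4 - 10 = -14)
c = 5/3 (c = 2 + 1/(0 - 3) = 2 + 1/(-3) = 2 - 1/3 = 5/3 ≈ 1.6667)
c*((-977 - 1425)/(1226 - 542)) = 5*((-977 - 1425)/(1226 - 542))/3 = 5*(-2402/684)/3 = 5*(-2402*1/684)/3 = (5/3)*(-1201/342) = -6005/1026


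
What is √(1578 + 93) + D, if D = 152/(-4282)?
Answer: -76/2141 + √1671 ≈ 40.842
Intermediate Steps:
D = -76/2141 (D = 152*(-1/4282) = -76/2141 ≈ -0.035497)
√(1578 + 93) + D = √(1578 + 93) - 76/2141 = √1671 - 76/2141 = -76/2141 + √1671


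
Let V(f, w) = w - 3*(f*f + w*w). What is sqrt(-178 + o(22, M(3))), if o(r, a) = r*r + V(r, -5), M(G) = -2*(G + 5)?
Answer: I*sqrt(1226) ≈ 35.014*I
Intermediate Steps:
M(G) = -10 - 2*G (M(G) = -2*(5 + G) = -10 - 2*G)
V(f, w) = w - 3*f**2 - 3*w**2 (V(f, w) = w - 3*(f**2 + w**2) = w + (-3*f**2 - 3*w**2) = w - 3*f**2 - 3*w**2)
o(r, a) = -80 - 2*r**2 (o(r, a) = r*r + (-5 - 3*r**2 - 3*(-5)**2) = r**2 + (-5 - 3*r**2 - 3*25) = r**2 + (-5 - 3*r**2 - 75) = r**2 + (-80 - 3*r**2) = -80 - 2*r**2)
sqrt(-178 + o(22, M(3))) = sqrt(-178 + (-80 - 2*22**2)) = sqrt(-178 + (-80 - 2*484)) = sqrt(-178 + (-80 - 968)) = sqrt(-178 - 1048) = sqrt(-1226) = I*sqrt(1226)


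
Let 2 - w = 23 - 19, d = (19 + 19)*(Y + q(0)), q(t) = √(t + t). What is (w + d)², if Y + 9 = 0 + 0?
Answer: 118336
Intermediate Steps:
Y = -9 (Y = -9 + (0 + 0) = -9 + 0 = -9)
q(t) = √2*√t (q(t) = √(2*t) = √2*√t)
d = -342 (d = (19 + 19)*(-9 + √2*√0) = 38*(-9 + √2*0) = 38*(-9 + 0) = 38*(-9) = -342)
w = -2 (w = 2 - (23 - 19) = 2 - 1*4 = 2 - 4 = -2)
(w + d)² = (-2 - 342)² = (-344)² = 118336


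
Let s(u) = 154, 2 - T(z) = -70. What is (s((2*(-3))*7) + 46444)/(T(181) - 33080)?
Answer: -23299/16504 ≈ -1.4117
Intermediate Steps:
T(z) = 72 (T(z) = 2 - 1*(-70) = 2 + 70 = 72)
(s((2*(-3))*7) + 46444)/(T(181) - 33080) = (154 + 46444)/(72 - 33080) = 46598/(-33008) = 46598*(-1/33008) = -23299/16504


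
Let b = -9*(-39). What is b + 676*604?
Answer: 408655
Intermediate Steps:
b = 351
b + 676*604 = 351 + 676*604 = 351 + 408304 = 408655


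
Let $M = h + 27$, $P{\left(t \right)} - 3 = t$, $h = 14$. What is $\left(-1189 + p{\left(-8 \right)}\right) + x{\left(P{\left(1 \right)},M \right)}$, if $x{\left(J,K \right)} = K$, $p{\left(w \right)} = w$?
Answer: $-1156$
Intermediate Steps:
$P{\left(t \right)} = 3 + t$
$M = 41$ ($M = 14 + 27 = 41$)
$\left(-1189 + p{\left(-8 \right)}\right) + x{\left(P{\left(1 \right)},M \right)} = \left(-1189 - 8\right) + 41 = -1197 + 41 = -1156$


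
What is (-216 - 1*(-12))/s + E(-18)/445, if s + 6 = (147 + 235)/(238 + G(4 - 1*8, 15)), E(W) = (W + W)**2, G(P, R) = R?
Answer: 6109899/126380 ≈ 48.345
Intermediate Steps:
E(W) = 4*W**2 (E(W) = (2*W)**2 = 4*W**2)
s = -1136/253 (s = -6 + (147 + 235)/(238 + 15) = -6 + 382/253 = -1136/253 ≈ -4.4901)
(-216 - 1*(-12))/s + E(-18)/445 = (-216 - 1*(-12))/(-1136/253) + (4*(-18)**2)/445 = (-216 + 12)*(-253/1136) + (4*324)*(1/445) = -204*(-253/1136) + 1296*(1/445) = 12903/284 + 1296/445 = 6109899/126380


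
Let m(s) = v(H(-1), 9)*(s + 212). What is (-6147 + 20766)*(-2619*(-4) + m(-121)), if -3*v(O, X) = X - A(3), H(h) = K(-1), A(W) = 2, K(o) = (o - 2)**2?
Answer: 150044543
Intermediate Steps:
K(o) = (-2 + o)**2
H(h) = 9 (H(h) = (-2 - 1)**2 = (-3)**2 = 9)
v(O, X) = 2/3 - X/3 (v(O, X) = -(X - 1*2)/3 = -(X - 2)/3 = -(-2 + X)/3 = 2/3 - X/3)
m(s) = -1484/3 - 7*s/3 (m(s) = (2/3 - 1/3*9)*(s + 212) = (2/3 - 3)*(212 + s) = -7*(212 + s)/3 = -1484/3 - 7*s/3)
(-6147 + 20766)*(-2619*(-4) + m(-121)) = (-6147 + 20766)*(-2619*(-4) + (-1484/3 - 7/3*(-121))) = 14619*(10476 + (-1484/3 + 847/3)) = 14619*(10476 - 637/3) = 14619*(30791/3) = 150044543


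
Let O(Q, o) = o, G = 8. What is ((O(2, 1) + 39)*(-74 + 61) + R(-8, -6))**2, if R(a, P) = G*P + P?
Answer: 329476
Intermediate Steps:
R(a, P) = 9*P (R(a, P) = 8*P + P = 9*P)
((O(2, 1) + 39)*(-74 + 61) + R(-8, -6))**2 = ((1 + 39)*(-74 + 61) + 9*(-6))**2 = (40*(-13) - 54)**2 = (-520 - 54)**2 = (-574)**2 = 329476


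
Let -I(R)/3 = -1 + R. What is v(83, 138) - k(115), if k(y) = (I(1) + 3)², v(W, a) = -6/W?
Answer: -753/83 ≈ -9.0723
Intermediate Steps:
I(R) = 3 - 3*R (I(R) = -3*(-1 + R) = 3 - 3*R)
k(y) = 9 (k(y) = ((3 - 3*1) + 3)² = ((3 - 3) + 3)² = (0 + 3)² = 3² = 9)
v(83, 138) - k(115) = -6/83 - 1*9 = -6*1/83 - 9 = -6/83 - 9 = -753/83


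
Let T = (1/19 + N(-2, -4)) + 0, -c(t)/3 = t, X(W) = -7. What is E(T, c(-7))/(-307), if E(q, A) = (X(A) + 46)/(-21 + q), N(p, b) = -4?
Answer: 247/48506 ≈ 0.0050922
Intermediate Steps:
c(t) = -3*t
T = -75/19 (T = (1/19 - 4) + 0 = -75/19 + 0 = -75/19 ≈ -3.9474)
E(q, A) = 39/(-21 + q) (E(q, A) = (-7 + 46)/(-21 + q) = 39/(-21 + q))
E(T, c(-7))/(-307) = (39/(-21 - 75/19))/(-307) = (39/(-474/19))*(-1/307) = (39*(-19/474))*(-1/307) = -247/158*(-1/307) = 247/48506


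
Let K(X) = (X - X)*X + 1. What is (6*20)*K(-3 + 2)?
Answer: 120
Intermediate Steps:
K(X) = 1 (K(X) = 0*X + 1 = 0 + 1 = 1)
(6*20)*K(-3 + 2) = (6*20)*1 = 120*1 = 120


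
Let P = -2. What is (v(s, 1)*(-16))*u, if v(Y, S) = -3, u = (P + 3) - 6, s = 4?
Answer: -240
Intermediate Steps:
u = -5 (u = (-2 + 3) - 6 = 1 - 6 = -5)
(v(s, 1)*(-16))*u = -3*(-16)*(-5) = 48*(-5) = -240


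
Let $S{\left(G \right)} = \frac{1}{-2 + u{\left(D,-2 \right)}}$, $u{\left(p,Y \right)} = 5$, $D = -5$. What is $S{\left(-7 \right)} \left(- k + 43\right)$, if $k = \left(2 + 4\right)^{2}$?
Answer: $\frac{7}{3} \approx 2.3333$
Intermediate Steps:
$S{\left(G \right)} = \frac{1}{3}$ ($S{\left(G \right)} = \frac{1}{-2 + 5} = \frac{1}{3}$)
$k = 36$ ($k = 6^{2} = 36$)
$S{\left(-7 \right)} \left(- k + 43\right) = \frac{\left(-1\right) 36 + 43}{3} = \frac{-36 + 43}{3} = \frac{1}{3} \cdot 7 = \frac{7}{3}$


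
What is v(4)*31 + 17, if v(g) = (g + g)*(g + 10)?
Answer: 3489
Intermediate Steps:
v(g) = 2*g*(10 + g) (v(g) = (2*g)*(10 + g) = 2*g*(10 + g))
v(4)*31 + 17 = (2*4*(10 + 4))*31 + 17 = (2*4*14)*31 + 17 = 112*31 + 17 = 3472 + 17 = 3489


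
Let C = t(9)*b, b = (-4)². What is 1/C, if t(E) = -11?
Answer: -1/176 ≈ -0.0056818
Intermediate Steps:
b = 16
C = -176 (C = -11*16 = -176)
1/C = 1/(-176) = -1/176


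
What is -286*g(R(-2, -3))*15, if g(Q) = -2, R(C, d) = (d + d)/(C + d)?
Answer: 8580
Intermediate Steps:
R(C, d) = 2*d/(C + d) (R(C, d) = (2*d)/(C + d) = 2*d/(C + d))
-286*g(R(-2, -3))*15 = -(-572)*15 = -286*(-30) = 8580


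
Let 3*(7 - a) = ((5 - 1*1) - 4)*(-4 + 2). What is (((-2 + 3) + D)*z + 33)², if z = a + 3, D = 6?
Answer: 10609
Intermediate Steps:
a = 7 (a = 7 - ((5 - 1*1) - 4)*(-4 + 2)/3 = 7 - ((5 - 1) - 4)*(-2)/3 = 7 - (4 - 4)*(-2)/3 = 7 - 0*(-2) = 7 - ⅓*0 = 7 + 0 = 7)
z = 10 (z = 7 + 3 = 10)
(((-2 + 3) + D)*z + 33)² = (((-2 + 3) + 6)*10 + 33)² = ((1 + 6)*10 + 33)² = (7*10 + 33)² = (70 + 33)² = 103² = 10609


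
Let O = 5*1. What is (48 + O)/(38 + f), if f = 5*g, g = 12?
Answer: 53/98 ≈ 0.54082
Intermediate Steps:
O = 5
f = 60 (f = 5*12 = 60)
(48 + O)/(38 + f) = (48 + 5)/(38 + 60) = 53/98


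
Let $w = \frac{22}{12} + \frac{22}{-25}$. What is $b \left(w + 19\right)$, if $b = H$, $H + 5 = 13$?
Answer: $\frac{11972}{75} \approx 159.63$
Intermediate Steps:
$H = 8$ ($H = -5 + 13 = 8$)
$b = 8$
$w = \frac{143}{150}$ ($w = 22 \cdot \frac{1}{12} + 22 \left(- \frac{1}{25}\right) = \frac{11}{6} - \frac{22}{25} = \frac{143}{150} \approx 0.95333$)
$b \left(w + 19\right) = 8 \left(\frac{143}{150} + 19\right) = 8 \cdot \frac{2993}{150} = \frac{11972}{75}$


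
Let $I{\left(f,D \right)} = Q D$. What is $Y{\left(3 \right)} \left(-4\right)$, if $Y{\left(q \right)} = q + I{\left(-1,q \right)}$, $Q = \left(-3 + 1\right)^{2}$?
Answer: $-60$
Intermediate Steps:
$Q = 4$ ($Q = \left(-2\right)^{2} = 4$)
$I{\left(f,D \right)} = 4 D$
$Y{\left(q \right)} = 5 q$ ($Y{\left(q \right)} = q + 4 q = 5 q$)
$Y{\left(3 \right)} \left(-4\right) = 5 \cdot 3 \left(-4\right) = 15 \left(-4\right) = -60$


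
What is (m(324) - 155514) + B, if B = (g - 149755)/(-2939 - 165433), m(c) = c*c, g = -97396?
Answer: -8508936985/168372 ≈ -50537.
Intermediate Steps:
m(c) = c**2
B = 247151/168372 (B = (-97396 - 149755)/(-2939 - 165433) = -247151/(-168372) = -247151*(-1/168372) = 247151/168372 ≈ 1.4679)
(m(324) - 155514) + B = (324**2 - 155514) + 247151/168372 = (104976 - 155514) + 247151/168372 = -50538 + 247151/168372 = -8508936985/168372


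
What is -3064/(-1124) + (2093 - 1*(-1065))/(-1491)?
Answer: 254708/418971 ≈ 0.60794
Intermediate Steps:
-3064/(-1124) + (2093 - 1*(-1065))/(-1491) = -3064*(-1/1124) + (2093 + 1065)*(-1/1491) = 766/281 + 3158*(-1/1491) = 766/281 - 3158/1491 = 254708/418971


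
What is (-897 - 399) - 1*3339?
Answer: -4635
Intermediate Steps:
(-897 - 399) - 1*3339 = -1296 - 3339 = -4635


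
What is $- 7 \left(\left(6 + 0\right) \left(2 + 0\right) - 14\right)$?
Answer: $14$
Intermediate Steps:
$- 7 \left(\left(6 + 0\right) \left(2 + 0\right) - 14\right) = - 7 \left(6 \cdot 2 - 14\right) = - 7 \left(12 - 14\right) = \left(-7\right) \left(-2\right) = 14$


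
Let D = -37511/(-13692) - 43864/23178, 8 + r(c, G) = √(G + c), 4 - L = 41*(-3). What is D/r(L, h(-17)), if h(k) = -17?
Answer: 44807345/304130127 + 44807345*√110/2433041016 ≈ 0.34048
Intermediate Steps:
L = 127 (L = 4 - 41*(-3) = 4 - 1*(-123) = 4 + 123 = 127)
r(c, G) = -8 + √(G + c)
D = 44807345/52892196 (D = -37511*(-1/13692) - 43864*1/23178 = 37511/13692 - 21932/11589 = 44807345/52892196 ≈ 0.84715)
D/r(L, h(-17)) = 44807345/(52892196*(-8 + √(-17 + 127))) = 44807345/(52892196*(-8 + √110))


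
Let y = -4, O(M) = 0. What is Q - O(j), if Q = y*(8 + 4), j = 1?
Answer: -48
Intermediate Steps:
Q = -48 (Q = -4*(8 + 4) = -4*12 = -48)
Q - O(j) = -48 - 1*0 = -48 + 0 = -48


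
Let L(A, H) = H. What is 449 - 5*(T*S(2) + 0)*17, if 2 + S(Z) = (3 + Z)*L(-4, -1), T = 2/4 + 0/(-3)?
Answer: 1493/2 ≈ 746.50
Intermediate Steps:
T = 1/2 (T = 2*(1/4) + 0*(-1/3) = 1/2 + 0 = 1/2 ≈ 0.50000)
S(Z) = -5 - Z (S(Z) = -2 + (3 + Z)*(-1) = -2 + (-3 - Z) = -5 - Z)
449 - 5*(T*S(2) + 0)*17 = 449 - 5*((-5 - 1*2)/2 + 0)*17 = 449 - 5*((-5 - 2)/2 + 0)*17 = 449 - 5*((1/2)*(-7) + 0)*17 = 449 - 5*(-7/2 + 0)*17 = 449 - 5*(-7/2)*17 = 449 + (35/2)*17 = 449 + 595/2 = 1493/2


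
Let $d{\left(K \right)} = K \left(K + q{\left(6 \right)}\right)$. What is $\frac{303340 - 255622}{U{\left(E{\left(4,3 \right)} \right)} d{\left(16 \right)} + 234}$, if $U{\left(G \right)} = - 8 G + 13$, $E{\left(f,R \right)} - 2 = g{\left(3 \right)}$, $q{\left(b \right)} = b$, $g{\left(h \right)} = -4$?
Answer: $\frac{23859}{5221} \approx 4.5698$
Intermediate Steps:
$E{\left(f,R \right)} = -2$ ($E{\left(f,R \right)} = 2 - 4 = -2$)
$d{\left(K \right)} = K \left(6 + K\right)$ ($d{\left(K \right)} = K \left(K + 6\right) = K \left(6 + K\right)$)
$U{\left(G \right)} = 13 - 8 G$
$\frac{303340 - 255622}{U{\left(E{\left(4,3 \right)} \right)} d{\left(16 \right)} + 234} = \frac{303340 - 255622}{\left(13 - -16\right) 16 \left(6 + 16\right) + 234} = \frac{47718}{\left(13 + 16\right) 16 \cdot 22 + 234} = \frac{47718}{29 \cdot 352 + 234} = \frac{47718}{10208 + 234} = \frac{47718}{10442} = 47718 \cdot \frac{1}{10442} = \frac{23859}{5221}$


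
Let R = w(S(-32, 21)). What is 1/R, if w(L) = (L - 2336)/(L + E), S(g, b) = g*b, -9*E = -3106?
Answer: 1471/13536 ≈ 0.10867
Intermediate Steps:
E = 3106/9 (E = -⅑*(-3106) = 3106/9 ≈ 345.11)
S(g, b) = b*g
w(L) = (-2336 + L)/(3106/9 + L) (w(L) = (L - 2336)/(L + 3106/9) = (-2336 + L)/(3106/9 + L))
R = 13536/1471 (R = 9*(-2336 + 21*(-32))/(3106 + 9*(21*(-32))) = 9*(-2336 - 672)/(3106 + 9*(-672)) = 9*(-3008)/(3106 - 6048) = 9*(-3008)/(-2942) = 9*(-1/2942)*(-3008) = 13536/1471 ≈ 9.2019)
1/R = 1/(13536/1471) = 1471/13536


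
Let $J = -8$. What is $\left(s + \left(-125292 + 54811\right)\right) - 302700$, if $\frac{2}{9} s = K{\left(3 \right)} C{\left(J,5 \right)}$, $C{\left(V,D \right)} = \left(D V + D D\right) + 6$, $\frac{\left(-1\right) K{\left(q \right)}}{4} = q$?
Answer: $-372695$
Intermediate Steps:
$K{\left(q \right)} = - 4 q$
$C{\left(V,D \right)} = 6 + D^{2} + D V$ ($C{\left(V,D \right)} = \left(D V + D^{2}\right) + 6 = \left(D^{2} + D V\right) + 6 = 6 + D^{2} + D V$)
$s = 486$ ($s = \frac{9 \left(-4\right) 3 \left(6 + 5^{2} + 5 \left(-8\right)\right)}{2} = \frac{9 \left(- 12 \left(6 + 25 - 40\right)\right)}{2} = \frac{9 \left(\left(-12\right) \left(-9\right)\right)}{2} = \frac{9}{2} \cdot 108 = 486$)
$\left(s + \left(-125292 + 54811\right)\right) - 302700 = \left(486 + \left(-125292 + 54811\right)\right) - 302700 = \left(486 - 70481\right) - 302700 = -69995 - 302700 = -372695$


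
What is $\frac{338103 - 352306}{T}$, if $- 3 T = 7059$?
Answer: $\frac{14203}{2353} \approx 6.0361$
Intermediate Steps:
$T = -2353$ ($T = \left(- \frac{1}{3}\right) 7059 = -2353$)
$\frac{338103 - 352306}{T} = \frac{338103 - 352306}{-2353} = \left(338103 - 352306\right) \left(- \frac{1}{2353}\right) = \left(-14203\right) \left(- \frac{1}{2353}\right) = \frac{14203}{2353}$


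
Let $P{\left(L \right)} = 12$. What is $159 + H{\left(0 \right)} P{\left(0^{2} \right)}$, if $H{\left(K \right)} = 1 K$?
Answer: $159$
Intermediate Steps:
$H{\left(K \right)} = K$
$159 + H{\left(0 \right)} P{\left(0^{2} \right)} = 159 + 0 \cdot 12 = 159 + 0 = 159$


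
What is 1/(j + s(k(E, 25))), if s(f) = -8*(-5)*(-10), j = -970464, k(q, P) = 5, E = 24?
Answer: -1/970864 ≈ -1.0300e-6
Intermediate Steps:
s(f) = -400 (s(f) = 40*(-10) = -400)
1/(j + s(k(E, 25))) = 1/(-970464 - 400) = 1/(-970864) = -1/970864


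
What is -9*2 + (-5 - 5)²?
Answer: 82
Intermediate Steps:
-9*2 + (-5 - 5)² = -18 + (-10)² = -18 + 100 = 82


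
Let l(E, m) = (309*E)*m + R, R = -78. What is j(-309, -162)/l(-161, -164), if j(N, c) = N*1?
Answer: -103/2719586 ≈ -3.7873e-5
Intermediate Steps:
j(N, c) = N
l(E, m) = -78 + 309*E*m (l(E, m) = (309*E)*m - 78 = 309*E*m - 78 = -78 + 309*E*m)
j(-309, -162)/l(-161, -164) = -309/(-78 + 309*(-161)*(-164)) = -309/(-78 + 8158836) = -309/8158758 = -309*1/8158758 = -103/2719586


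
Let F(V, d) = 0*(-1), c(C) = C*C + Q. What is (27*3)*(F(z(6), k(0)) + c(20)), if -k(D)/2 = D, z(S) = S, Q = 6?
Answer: 32886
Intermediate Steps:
k(D) = -2*D
c(C) = 6 + C² (c(C) = C*C + 6 = C² + 6 = 6 + C²)
F(V, d) = 0
(27*3)*(F(z(6), k(0)) + c(20)) = (27*3)*(0 + (6 + 20²)) = 81*(0 + (6 + 400)) = 81*(0 + 406) = 81*406 = 32886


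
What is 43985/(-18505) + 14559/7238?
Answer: -9789827/26787838 ≈ -0.36546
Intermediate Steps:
43985/(-18505) + 14559/7238 = 43985*(-1/18505) + 14559*(1/7238) = -8797/3701 + 14559/7238 = -9789827/26787838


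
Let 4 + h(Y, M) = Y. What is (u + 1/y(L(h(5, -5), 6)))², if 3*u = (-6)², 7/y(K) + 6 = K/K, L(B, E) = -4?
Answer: 6241/49 ≈ 127.37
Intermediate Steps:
h(Y, M) = -4 + Y
y(K) = -7/5 (y(K) = 7/(-6 + K/K) = 7/(-6 + 1) = 7/(-5) = 7*(-⅕) = -7/5)
u = 12 (u = (⅓)*(-6)² = (⅓)*36 = 12)
(u + 1/y(L(h(5, -5), 6)))² = (12 + 1/(-7/5))² = (12 - 5/7)² = (79/7)² = 6241/49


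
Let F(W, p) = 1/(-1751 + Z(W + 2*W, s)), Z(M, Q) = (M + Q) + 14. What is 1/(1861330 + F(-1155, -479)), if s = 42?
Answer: 5160/9604462799 ≈ 5.3725e-7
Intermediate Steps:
Z(M, Q) = 14 + M + Q
F(W, p) = 1/(-1695 + 3*W) (F(W, p) = 1/(-1751 + (14 + (W + 2*W) + 42)) = 1/(-1751 + (14 + 3*W + 42)) = 1/(-1751 + (56 + 3*W)) = 1/(-1695 + 3*W))
1/(1861330 + F(-1155, -479)) = 1/(1861330 + 1/(3*(-565 - 1155))) = 1/(1861330 + (⅓)/(-1720)) = 1/(1861330 + (⅓)*(-1/1720)) = 1/(1861330 - 1/5160) = 1/(9604462799/5160) = 5160/9604462799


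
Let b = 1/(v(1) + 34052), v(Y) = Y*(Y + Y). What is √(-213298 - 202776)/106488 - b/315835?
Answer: -1/10755445090 + I*√416074/106488 ≈ -9.2976e-11 + 0.0060574*I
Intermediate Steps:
v(Y) = 2*Y² (v(Y) = Y*(2*Y) = 2*Y²)
b = 1/34054 (b = 1/(2*1² + 34052) = 1/(2*1 + 34052) = 1/(2 + 34052) = 1/34054 ≈ 2.9365e-5)
√(-213298 - 202776)/106488 - b/315835 = √(-213298 - 202776)/106488 - 1*1/34054/315835 = √(-416074)*(1/106488) - 1/34054*1/315835 = (I*√416074)*(1/106488) - 1/10755445090 = I*√416074/106488 - 1/10755445090 = -1/10755445090 + I*√416074/106488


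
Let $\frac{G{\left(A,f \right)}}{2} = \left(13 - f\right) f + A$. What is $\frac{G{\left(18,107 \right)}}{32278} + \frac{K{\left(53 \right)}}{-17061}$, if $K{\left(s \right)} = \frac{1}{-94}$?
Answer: $- \frac{16101473221}{25882663026} \approx -0.6221$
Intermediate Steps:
$K{\left(s \right)} = - \frac{1}{94}$
$G{\left(A,f \right)} = 2 A + 2 f \left(13 - f\right)$ ($G{\left(A,f \right)} = 2 \left(\left(13 - f\right) f + A\right) = 2 \left(f \left(13 - f\right) + A\right) = 2 \left(A + f \left(13 - f\right)\right) = 2 A + 2 f \left(13 - f\right)$)
$\frac{G{\left(18,107 \right)}}{32278} + \frac{K{\left(53 \right)}}{-17061} = \frac{- 2 \cdot 107^{2} + 2 \cdot 18 + 26 \cdot 107}{32278} - \frac{1}{94 \left(-17061\right)} = \left(\left(-2\right) 11449 + 36 + 2782\right) \frac{1}{32278} - - \frac{1}{1603734} = \left(-22898 + 36 + 2782\right) \frac{1}{32278} + \frac{1}{1603734} = \left(-20080\right) \frac{1}{32278} + \frac{1}{1603734} = - \frac{10040}{16139} + \frac{1}{1603734} = - \frac{16101473221}{25882663026}$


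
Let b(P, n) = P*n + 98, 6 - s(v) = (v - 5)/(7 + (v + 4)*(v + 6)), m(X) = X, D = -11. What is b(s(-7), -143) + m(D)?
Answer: -4713/5 ≈ -942.60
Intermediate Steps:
s(v) = 6 - (-5 + v)/(7 + (4 + v)*(6 + v)) (s(v) = 6 - (v - 5)/(7 + (v + 4)*(v + 6)) = 6 - (-5 + v)/(7 + (4 + v)*(6 + v)))
b(P, n) = 98 + P*n
b(s(-7), -143) + m(D) = (98 + ((191 + 6*(-7)² + 59*(-7))/(31 + (-7)² + 10*(-7)))*(-143)) - 11 = (98 + ((191 + 6*49 - 413)/(31 + 49 - 70))*(-143)) - 11 = (98 + ((191 + 294 - 413)/10)*(-143)) - 11 = (98 + ((⅒)*72)*(-143)) - 11 = (98 + (36/5)*(-143)) - 11 = (98 - 5148/5) - 11 = -4658/5 - 11 = -4713/5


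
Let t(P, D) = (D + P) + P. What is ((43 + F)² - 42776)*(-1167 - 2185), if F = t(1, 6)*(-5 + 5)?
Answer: 137187304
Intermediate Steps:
t(P, D) = D + 2*P
F = 0 (F = (6 + 2*1)*(-5 + 5) = (6 + 2)*0 = 8*0 = 0)
((43 + F)² - 42776)*(-1167 - 2185) = ((43 + 0)² - 42776)*(-1167 - 2185) = (43² - 42776)*(-3352) = (1849 - 42776)*(-3352) = -40927*(-3352) = 137187304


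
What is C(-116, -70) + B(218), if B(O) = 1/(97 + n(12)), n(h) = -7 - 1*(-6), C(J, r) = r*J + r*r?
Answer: 1249921/96 ≈ 13020.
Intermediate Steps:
C(J, r) = r**2 + J*r (C(J, r) = J*r + r**2 = r**2 + J*r)
n(h) = -1 (n(h) = -7 + 6 = -1)
B(O) = 1/96 (B(O) = 1/(97 - 1) = 1/96)
C(-116, -70) + B(218) = -70*(-116 - 70) + 1/96 = -70*(-186) + 1/96 = 13020 + 1/96 = 1249921/96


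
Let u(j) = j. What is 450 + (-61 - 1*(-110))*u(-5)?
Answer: 205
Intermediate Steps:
450 + (-61 - 1*(-110))*u(-5) = 450 + (-61 - 1*(-110))*(-5) = 450 + (-61 + 110)*(-5) = 450 + 49*(-5) = 450 - 245 = 205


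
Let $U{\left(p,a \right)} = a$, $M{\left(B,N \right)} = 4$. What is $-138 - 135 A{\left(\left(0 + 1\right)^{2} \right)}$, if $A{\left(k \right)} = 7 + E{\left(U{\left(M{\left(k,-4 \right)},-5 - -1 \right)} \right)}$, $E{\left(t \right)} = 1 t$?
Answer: $-543$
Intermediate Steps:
$E{\left(t \right)} = t$
$A{\left(k \right)} = 3$ ($A{\left(k \right)} = 7 - 4 = 3$)
$-138 - 135 A{\left(\left(0 + 1\right)^{2} \right)} = -138 - 405 = -543$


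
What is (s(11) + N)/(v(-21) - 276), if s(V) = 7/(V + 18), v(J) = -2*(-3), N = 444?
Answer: -12883/7830 ≈ -1.6453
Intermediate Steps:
v(J) = 6
s(V) = 7/(18 + V)
(s(11) + N)/(v(-21) - 276) = (7/(18 + 11) + 444)/(6 - 276) = (7/29 + 444)/(-270) = (7*(1/29) + 444)*(-1/270) = (7/29 + 444)*(-1/270) = (12883/29)*(-1/270) = -12883/7830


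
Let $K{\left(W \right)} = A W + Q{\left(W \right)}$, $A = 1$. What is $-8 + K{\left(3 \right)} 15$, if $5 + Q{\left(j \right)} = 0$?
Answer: $-38$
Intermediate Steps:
$Q{\left(j \right)} = -5$ ($Q{\left(j \right)} = -5 + 0 = -5$)
$K{\left(W \right)} = -5 + W$ ($K{\left(W \right)} = 1 W - 5 = W - 5 = -5 + W$)
$-8 + K{\left(3 \right)} 15 = -8 + \left(-5 + 3\right) 15 = -8 - 30 = -38$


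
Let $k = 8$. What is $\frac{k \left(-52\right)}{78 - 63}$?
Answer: $- \frac{416}{15} \approx -27.733$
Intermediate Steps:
$\frac{k \left(-52\right)}{78 - 63} = \frac{8 \left(-52\right)}{78 - 63} = - \frac{416}{15}$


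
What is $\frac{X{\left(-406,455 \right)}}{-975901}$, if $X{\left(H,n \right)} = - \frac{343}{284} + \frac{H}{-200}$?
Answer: $- \frac{2919}{3464448550} \approx -8.4256 \cdot 10^{-7}$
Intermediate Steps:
$X{\left(H,n \right)} = - \frac{343}{284} - \frac{H}{200}$ ($X{\left(H,n \right)} = \left(-343\right) \frac{1}{284} + H \left(- \frac{1}{200}\right) = - \frac{343}{284} - \frac{H}{200}$)
$\frac{X{\left(-406,455 \right)}}{-975901} = \frac{- \frac{343}{284} - - \frac{203}{100}}{-975901} = \left(- \frac{343}{284} + \frac{203}{100}\right) \left(- \frac{1}{975901}\right) = \frac{2919}{3550} \left(- \frac{1}{975901}\right) = - \frac{2919}{3464448550}$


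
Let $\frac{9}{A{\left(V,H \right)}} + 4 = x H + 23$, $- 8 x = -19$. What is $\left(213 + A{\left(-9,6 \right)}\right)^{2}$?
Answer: $\frac{804573225}{17689} \approx 45484.0$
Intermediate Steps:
$x = \frac{19}{8}$ ($x = \left(- \frac{1}{8}\right) \left(-19\right) = \frac{19}{8} \approx 2.375$)
$A{\left(V,H \right)} = \frac{9}{19 + \frac{19 H}{8}}$ ($A{\left(V,H \right)} = \frac{9}{-4 + \left(\frac{19 H}{8} + 23\right)} = \frac{9}{-4 + \left(23 + \frac{19 H}{8}\right)} = \frac{9}{19 + \frac{19 H}{8}}$)
$\left(213 + A{\left(-9,6 \right)}\right)^{2} = \left(213 + \frac{72}{19 \left(8 + 6\right)}\right)^{2} = \left(213 + \frac{72}{19 \cdot 14}\right)^{2} = \left(213 + \frac{72}{19} \cdot \frac{1}{14}\right)^{2} = \left(213 + \frac{36}{133}\right)^{2} = \left(\frac{28365}{133}\right)^{2} = \frac{804573225}{17689}$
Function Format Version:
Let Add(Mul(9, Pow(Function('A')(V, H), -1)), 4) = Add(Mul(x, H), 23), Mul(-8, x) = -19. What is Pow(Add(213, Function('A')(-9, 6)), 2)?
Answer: Rational(804573225, 17689) ≈ 45484.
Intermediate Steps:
x = Rational(19, 8) (x = Mul(Rational(-1, 8), -19) = Rational(19, 8) ≈ 2.3750)
Function('A')(V, H) = Mul(9, Pow(Add(19, Mul(Rational(19, 8), H)), -1)) (Function('A')(V, H) = Mul(9, Pow(Add(-4, Add(Mul(Rational(19, 8), H), 23)), -1)) = Mul(9, Pow(Add(-4, Add(23, Mul(Rational(19, 8), H))), -1)) = Mul(9, Pow(Add(19, Mul(Rational(19, 8), H)), -1)))
Pow(Add(213, Function('A')(-9, 6)), 2) = Pow(Add(213, Mul(Rational(72, 19), Pow(Add(8, 6), -1))), 2) = Pow(Add(213, Mul(Rational(72, 19), Pow(14, -1))), 2) = Pow(Add(213, Mul(Rational(72, 19), Rational(1, 14))), 2) = Pow(Add(213, Rational(36, 133)), 2) = Pow(Rational(28365, 133), 2) = Rational(804573225, 17689)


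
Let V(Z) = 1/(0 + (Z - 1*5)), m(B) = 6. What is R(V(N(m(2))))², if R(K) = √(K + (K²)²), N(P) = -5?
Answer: -999/10000 ≈ -0.099900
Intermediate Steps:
V(Z) = 1/(-5 + Z) (V(Z) = 1/(0 + (Z - 5)) = 1/(0 + (-5 + Z)) = 1/(-5 + Z))
R(K) = √(K + K⁴)
R(V(N(m(2))))² = (√(1/(-5 - 5) + (1/(-5 - 5))⁴))² = (√(1/(-10) + (1/(-10))⁴))² = (√(-⅒ + (-⅒)⁴))² = (√(-⅒ + 1/10000))² = (√(-999/10000))² = (3*I*√111/100)² = -999/10000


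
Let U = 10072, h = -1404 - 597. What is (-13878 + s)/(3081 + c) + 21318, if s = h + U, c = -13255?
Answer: 216895139/10174 ≈ 21319.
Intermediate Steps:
h = -2001
s = 8071 (s = -2001 + 10072 = 8071)
(-13878 + s)/(3081 + c) + 21318 = (-13878 + 8071)/(3081 - 13255) + 21318 = -5807/(-10174) + 21318 = -5807*(-1/10174) + 21318 = 5807/10174 + 21318 = 216895139/10174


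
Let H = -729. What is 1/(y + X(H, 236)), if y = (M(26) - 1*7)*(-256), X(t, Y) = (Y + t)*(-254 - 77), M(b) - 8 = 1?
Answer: 1/162671 ≈ 6.1474e-6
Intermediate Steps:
M(b) = 9 (M(b) = 8 + 1 = 9)
X(t, Y) = -331*Y - 331*t (X(t, Y) = (Y + t)*(-331) = -331*Y - 331*t)
y = -512 (y = (9 - 1*7)*(-256) = (9 - 7)*(-256) = 2*(-256) = -512)
1/(y + X(H, 236)) = 1/(-512 + (-331*236 - 331*(-729))) = 1/(-512 + (-78116 + 241299)) = 1/(-512 + 163183) = 1/162671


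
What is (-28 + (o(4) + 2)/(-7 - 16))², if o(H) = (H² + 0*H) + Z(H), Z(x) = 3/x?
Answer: 7027801/8464 ≈ 830.32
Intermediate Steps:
o(H) = H² + 3/H (o(H) = (H² + 0*H) + 3/H = (H² + 0) + 3/H = H² + 3/H)
(-28 + (o(4) + 2)/(-7 - 16))² = (-28 + ((3 + 4³)/4 + 2)/(-7 - 16))² = (-28 + ((3 + 64)/4 + 2)/(-23))² = (-28 + ((¼)*67 + 2)*(-1/23))² = (-28 + (67/4 + 2)*(-1/23))² = (-28 + (75/4)*(-1/23))² = (-28 - 75/92)² = (-2651/92)² = 7027801/8464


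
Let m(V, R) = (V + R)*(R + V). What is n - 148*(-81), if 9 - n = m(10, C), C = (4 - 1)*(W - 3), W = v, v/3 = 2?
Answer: 11636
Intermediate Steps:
v = 6 (v = 3*2 = 6)
W = 6
C = 9 (C = (4 - 1)*(6 - 3) = 3*3 = 9)
m(V, R) = (R + V)² (m(V, R) = (R + V)*(R + V) = (R + V)²)
n = -352 (n = 9 - (9 + 10)² = 9 - 1*19² = 9 - 1*361 = 9 - 361 = -352)
n - 148*(-81) = -352 - 148*(-81) = -352 + 11988 = 11636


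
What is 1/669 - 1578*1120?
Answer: -1182363839/669 ≈ -1.7674e+6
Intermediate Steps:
1/669 - 1578*1120 = 1/669 - 1767360 = -1182363839/669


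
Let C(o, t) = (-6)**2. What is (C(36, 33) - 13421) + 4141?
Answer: -9244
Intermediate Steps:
C(o, t) = 36
(C(36, 33) - 13421) + 4141 = (36 - 13421) + 4141 = -13385 + 4141 = -9244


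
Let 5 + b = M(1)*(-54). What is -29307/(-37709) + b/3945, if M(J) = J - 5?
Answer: 123572714/148762005 ≈ 0.83067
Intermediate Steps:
M(J) = -5 + J
b = 211 (b = -5 + (-5 + 1)*(-54) = -5 - 4*(-54) = -5 + 216 = 211)
-29307/(-37709) + b/3945 = -29307/(-37709) + 211/3945 = -29307*(-1/37709) + 211*(1/3945) = 29307/37709 + 211/3945 = 123572714/148762005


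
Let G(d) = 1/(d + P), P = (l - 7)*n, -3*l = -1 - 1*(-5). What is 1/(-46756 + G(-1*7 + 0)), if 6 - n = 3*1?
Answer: -32/1496193 ≈ -2.1388e-5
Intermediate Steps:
n = 3 (n = 6 - 3 = 3)
l = -4/3 (l = -(-1 - 1*(-5))/3 = -(-1 + 5)/3 = -⅓*4 = -4/3 ≈ -1.3333)
P = -25 (P = (-4/3 - 7)*3 = -25/3*3 = -25)
G(d) = 1/(-25 + d) (G(d) = 1/(d - 25) = 1/(-25 + d))
1/(-46756 + G(-1*7 + 0)) = 1/(-46756 + 1/(-25 + (-1*7 + 0))) = 1/(-46756 + 1/(-25 + (-7 + 0))) = 1/(-46756 + 1/(-25 - 7)) = 1/(-46756 + 1/(-32)) = 1/(-46756 - 1/32) = 1/(-1496193/32) = -32/1496193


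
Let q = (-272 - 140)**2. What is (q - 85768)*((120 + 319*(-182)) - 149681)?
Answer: -17435013144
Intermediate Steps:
q = 169744 (q = (-412)**2 = 169744)
(q - 85768)*((120 + 319*(-182)) - 149681) = (169744 - 85768)*((120 + 319*(-182)) - 149681) = 83976*((120 - 58058) - 149681) = 83976*(-57938 - 149681) = 83976*(-207619) = -17435013144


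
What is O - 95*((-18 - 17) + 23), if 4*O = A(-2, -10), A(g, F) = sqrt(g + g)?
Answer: 1140 + I/2 ≈ 1140.0 + 0.5*I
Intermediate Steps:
A(g, F) = sqrt(2)*sqrt(g) (A(g, F) = sqrt(2*g) = sqrt(2)*sqrt(g))
O = I/2 (O = (sqrt(2)*sqrt(-2))/4 = (sqrt(2)*(I*sqrt(2)))/4 = (2*I)/4 = I/2 ≈ 0.5*I)
O - 95*((-18 - 17) + 23) = I/2 - 95*((-18 - 17) + 23) = I/2 - 95*(-35 + 23) = I/2 - 95*(-12) = I/2 + 1140 = 1140 + I/2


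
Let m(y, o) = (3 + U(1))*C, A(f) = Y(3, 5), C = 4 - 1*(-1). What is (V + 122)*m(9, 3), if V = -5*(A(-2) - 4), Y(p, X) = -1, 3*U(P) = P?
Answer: 2450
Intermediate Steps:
C = 5 (C = 4 + 1 = 5)
U(P) = P/3
A(f) = -1
V = 25 (V = -5*(-1 - 4) = -5*(-5) = 25)
m(y, o) = 50/3 (m(y, o) = (3 + (⅓)*1)*5 = (3 + ⅓)*5 = (10/3)*5 = 50/3)
(V + 122)*m(9, 3) = (25 + 122)*(50/3) = 147*(50/3) = 2450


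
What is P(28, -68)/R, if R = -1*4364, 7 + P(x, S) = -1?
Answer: 2/1091 ≈ 0.0018332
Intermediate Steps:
P(x, S) = -8 (P(x, S) = -7 - 1 = -8)
R = -4364
P(28, -68)/R = -8/(-4364) = -8*(-1/4364) = 2/1091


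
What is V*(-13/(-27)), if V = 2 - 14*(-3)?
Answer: 572/27 ≈ 21.185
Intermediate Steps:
V = 44 (V = 2 + 42 = 44)
V*(-13/(-27)) = 44*(-13/(-27)) = 44*(-13*(-1/27)) = 44*(13/27) = 572/27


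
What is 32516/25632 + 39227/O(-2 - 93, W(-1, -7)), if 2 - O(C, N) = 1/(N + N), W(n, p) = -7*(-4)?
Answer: 4692477605/237096 ≈ 19791.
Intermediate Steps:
W(n, p) = 28
O(C, N) = 2 - 1/(2*N) (O(C, N) = 2 - 1/(N + N) = 2 - 1/(2*N))
32516/25632 + 39227/O(-2 - 93, W(-1, -7)) = 32516/25632 + 39227/(2 - ½/28) = 32516*(1/25632) + 39227/(2 - ½*1/28) = 8129/6408 + 39227/(2 - 1/56) = 8129/6408 + 39227/(111/56) = 8129/6408 + 39227*(56/111) = 8129/6408 + 2196712/111 = 4692477605/237096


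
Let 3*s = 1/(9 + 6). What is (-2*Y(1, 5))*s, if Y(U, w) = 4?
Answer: -8/45 ≈ -0.17778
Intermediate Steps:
s = 1/45 (s = 1/(3*(9 + 6)) = (⅓)/15 = (⅓)*(1/15) = 1/45 ≈ 0.022222)
(-2*Y(1, 5))*s = -2*4*(1/45) = -8*1/45 = -8/45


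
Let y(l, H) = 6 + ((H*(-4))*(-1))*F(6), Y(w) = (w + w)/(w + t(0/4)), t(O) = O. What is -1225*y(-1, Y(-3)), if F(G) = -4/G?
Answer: -2450/3 ≈ -816.67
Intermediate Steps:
Y(w) = 2 (Y(w) = (w + w)/(w + 0/4) = (2*w)/(w + 0*(1/4)) = (2*w)/(w + 0) = (2*w)/w = 2)
y(l, H) = 6 - 8*H/3 (y(l, H) = 6 + ((H*(-4))*(-1))*(-4/6) = 6 + (-4*H*(-1))*(-4*1/6) = 6 + (4*H)*(-2/3) = 6 - 8*H/3)
-1225*y(-1, Y(-3)) = -1225*(6 - 8/3*2) = -1225*(6 - 16/3) = -1225*2/3 = -2450/3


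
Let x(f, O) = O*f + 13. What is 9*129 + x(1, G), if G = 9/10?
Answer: 11749/10 ≈ 1174.9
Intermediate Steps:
G = 9/10 (G = 9*(⅒) = 9/10 ≈ 0.90000)
x(f, O) = 13 + O*f
9*129 + x(1, G) = 9*129 + (13 + (9/10)*1) = 1161 + (13 + 9/10) = 1161 + 139/10 = 11749/10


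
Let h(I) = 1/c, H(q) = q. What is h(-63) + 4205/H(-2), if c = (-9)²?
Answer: -340603/162 ≈ -2102.5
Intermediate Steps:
c = 81
h(I) = 1/81
h(-63) + 4205/H(-2) = 1/81 + 4205/(-2) = 1/81 + 4205*(-½) = 1/81 - 4205/2 = -340603/162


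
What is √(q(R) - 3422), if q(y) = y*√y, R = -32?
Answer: √(-3422 - 128*I*√2) ≈ 1.5467 - 58.518*I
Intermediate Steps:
q(y) = y^(3/2)
√(q(R) - 3422) = √((-32)^(3/2) - 3422) = √(-128*I*√2 - 3422) = √(-3422 - 128*I*√2)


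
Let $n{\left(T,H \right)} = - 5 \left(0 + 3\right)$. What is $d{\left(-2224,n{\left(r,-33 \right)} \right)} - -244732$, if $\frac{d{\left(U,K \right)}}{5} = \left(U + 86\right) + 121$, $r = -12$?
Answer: $234647$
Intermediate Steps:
$n{\left(T,H \right)} = -15$ ($n{\left(T,H \right)} = \left(-5\right) 3 = -15$)
$d{\left(U,K \right)} = 1035 + 5 U$ ($d{\left(U,K \right)} = 5 \left(\left(U + 86\right) + 121\right) = 5 \left(\left(86 + U\right) + 121\right) = 5 \left(207 + U\right) = 1035 + 5 U$)
$d{\left(-2224,n{\left(r,-33 \right)} \right)} - -244732 = \left(1035 + 5 \left(-2224\right)\right) - -244732 = \left(1035 - 11120\right) + 244732 = -10085 + 244732 = 234647$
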